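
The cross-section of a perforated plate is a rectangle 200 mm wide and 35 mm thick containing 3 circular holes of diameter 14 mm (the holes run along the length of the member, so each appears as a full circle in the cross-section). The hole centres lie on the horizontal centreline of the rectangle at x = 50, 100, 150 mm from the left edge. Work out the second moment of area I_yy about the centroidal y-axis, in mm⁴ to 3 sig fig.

I_yy ≈ 2.26 × 10⁷ mm⁴

Split into non-overlapping primitives; take the origin at the lower-left of the bounding box.
Plate: 200 × 35, A = 7 000 mm², x = 100 mm, Ī = 23 333 333 mm⁴.
Hole 1 (subtracted): ⌀14, A = 153.94 mm², x = 50 mm, Ī = 1885.7 mm⁴.
Hole 2 (subtracted): ⌀14, A = 153.94 mm², x = 100 mm, Ī = 1885.7 mm⁴.
Hole 3 (subtracted): ⌀14, A = 153.94 mm², x = 150 mm, Ī = 1885.7 mm⁴.
By symmetry the centroid is at mid-width, x̄ = 100 mm.
Transfer each piece to the centroidal y-axis using Ī + A·d² with d = x − 100:
  plate: d = 0 mm → contributes +23 333 333 mm⁴
  hole 1: d = -50 mm → contributes −386 731 mm⁴
  hole 2: d = 0 mm → contributes −1885.7 mm⁴
  hole 3: d = 50 mm → contributes −386 731 mm⁴
Total I = 22 557 986 mm⁴.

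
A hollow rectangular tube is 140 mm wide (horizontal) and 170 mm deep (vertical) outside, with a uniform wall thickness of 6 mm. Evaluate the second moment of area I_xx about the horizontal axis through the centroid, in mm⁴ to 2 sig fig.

Break the section into simple shapes (no overlaps), measuring from the bottom-left corner of the bounding box.
Outer rectangle: 140 × 170, A = 23 800 mm², y = 85 mm, Ī = 57 318 333 mm⁴.
Inner void (subtracted): 128 × 158, A = 20 224 mm², y = 85 mm, Ī = 42 072 661 mm⁴.
By symmetry the centroid is at mid-height, ȳ = 85 mm.
All pieces are centred on the horizontal axis through the centroid, so I = ΣĪ (holes subtracted) = 15 245 672 mm⁴.

I_xx ≈ 1.5 × 10⁷ mm⁴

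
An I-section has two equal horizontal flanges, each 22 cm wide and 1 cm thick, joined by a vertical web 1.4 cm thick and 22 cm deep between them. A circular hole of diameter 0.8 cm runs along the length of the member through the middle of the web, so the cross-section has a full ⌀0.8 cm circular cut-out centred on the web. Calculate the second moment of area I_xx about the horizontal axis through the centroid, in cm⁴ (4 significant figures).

Treat the section as a set of non-overlapping primitives; coordinates are from the bounding-box lower-left.
Bottom flange: 22 × 1, A = 22 cm², y = 0.5 cm, Ī = 1.83333 cm⁴.
Web: 1.4 × 22, A = 30.8 cm², y = 12 cm, Ī = 1242.27 cm⁴.
Top flange: 22 × 1, A = 22 cm², y = 23.5 cm, Ī = 1.83333 cm⁴.
Hole (subtracted): ⌀0.8, A = 0.502655 cm², y = 12 cm, Ī = 0.0201062 cm⁴.
By symmetry the centroid is at mid-height, ȳ = 12 cm.
Transfer each piece to the horizontal axis through the centroid using Ī + A·d² with d = y − 12:
  bottom flange: d = -11.5 cm → contributes +2911.33 cm⁴
  web: d = 0 cm → contributes +1242.27 cm⁴
  top flange: d = 11.5 cm → contributes +2911.33 cm⁴
  hole: d = 0 cm → contributes −0.0201062 cm⁴
Total I = 7064.91 cm⁴.

I_xx ≈ 7065 cm⁴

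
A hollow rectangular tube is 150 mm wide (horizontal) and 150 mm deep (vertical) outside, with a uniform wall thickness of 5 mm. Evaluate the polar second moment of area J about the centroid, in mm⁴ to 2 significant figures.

Split into non-overlapping primitives; take the origin at the lower-left of the bounding box.
Outer rectangle: 150 × 150, A = 22 500 mm², y = 75 mm, Ī = 42 187 500 mm⁴.
Inner void (subtracted): 140 × 140, A = 19 600 mm², y = 75 mm, Ī = 32 013 333 mm⁴.
By symmetry the centroid is at mid-height, ȳ = 75 mm.
All pieces are centred on the centroidal x-axis, so I = ΣĪ (holes subtracted) = 10 174 167 mm⁴.
Repeating about the centroidal y-axis gives I_y = 10 174 167 mm⁴.
Polar second moment: J = I_x + I_y = 20 348 333 mm⁴.

J ≈ 2.0 × 10⁷ mm⁴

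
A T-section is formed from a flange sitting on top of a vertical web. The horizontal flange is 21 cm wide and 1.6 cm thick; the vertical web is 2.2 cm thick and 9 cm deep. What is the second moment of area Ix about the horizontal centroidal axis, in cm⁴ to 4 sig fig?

Ix ≈ 490.8 cm⁴

Break the section into simple shapes (no overlaps), measuring from the bottom-left corner of the bounding box.
Flange: 21 × 1.6, A = 33.6 cm², y = 9.8 cm, Ī = 7.168 cm⁴.
Web: 2.2 × 9, A = 19.8 cm², y = 4.5 cm, Ī = 133.65 cm⁴.
Centroid: ȳ = ΣA·y / ΣA = 7.83483 cm.
Transfer each piece to the horizontal centroidal axis using Ī + A·d² with d = y − 7.83483:
  flange: d = 1.96517 cm → contributes +136.927 cm⁴
  web: d = -3.33483 cm → contributes +353.848 cm⁴
Total I = 490.775 cm⁴.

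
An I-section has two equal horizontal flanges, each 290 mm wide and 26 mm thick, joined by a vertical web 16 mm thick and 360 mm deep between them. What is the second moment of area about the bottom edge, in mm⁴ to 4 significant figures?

I_base ≈ 1.509 × 10⁹ mm⁴

Treat the section as a set of non-overlapping primitives; coordinates are from the bounding-box lower-left.
Bottom flange: 290 × 26, A = 7 540 mm², y = 13 mm, Ī = 424 753 mm⁴.
Web: 16 × 360, A = 5 760 mm², y = 206 mm, Ī = 62 208 000 mm⁴.
Top flange: 290 × 26, A = 7 540 mm², y = 399 mm, Ī = 424 753 mm⁴.
Transfer each piece to the base of the section using Ī + A·d² with d = y − 0:
  bottom flange: d = 13 mm → contributes +1 699 013 mm⁴
  web: d = 206 mm → contributes +306 639 360 mm⁴
  top flange: d = 399 mm → contributes +1 200 800 293 mm⁴
Total I = 1 509 138 667 mm⁴.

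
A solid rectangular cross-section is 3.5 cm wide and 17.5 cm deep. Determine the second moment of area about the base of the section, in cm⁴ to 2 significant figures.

The section: 3.5 × 17.5, A = 61.25 cm², y = 8.75 cm, Ī = 1 563 cm⁴.
Transfer it to the bottom edge using Ī + A·d² with d = y − 0:
  the section: d = 8.75 cm → contributes +6 253 cm⁴
Total I = 6 253 cm⁴.

I_base ≈ 6300 cm⁴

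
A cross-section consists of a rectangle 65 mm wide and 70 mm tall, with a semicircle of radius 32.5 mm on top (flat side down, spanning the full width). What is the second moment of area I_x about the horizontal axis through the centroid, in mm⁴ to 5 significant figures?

I_x ≈ 4.8750 × 10⁶ mm⁴

Split into non-overlapping primitives; take the origin at the lower-left of the bounding box.
Rectangular body: 65 × 70, A = 4 550 mm², y = 35 mm, Ī = 1 857 917 mm⁴.
Semicircular cap: semicircle r = 32.5, A = 1659.154 mm², y = 83.79343 mm, Ī = 122451.9 mm⁴.
Centroid: ȳ = ΣA·y / ΣA = 48.03814 mm.
Transfer each piece to the horizontal axis through the centroid using Ī + A·d² with d = y − 48.03814:
  rectangular body: d = -13.03814 mm → contributes +2 631 385 mm⁴
  semicircular cap: d = 35.75529 mm → contributes +2 243 582 mm⁴
Total I = 4 874 967 mm⁴.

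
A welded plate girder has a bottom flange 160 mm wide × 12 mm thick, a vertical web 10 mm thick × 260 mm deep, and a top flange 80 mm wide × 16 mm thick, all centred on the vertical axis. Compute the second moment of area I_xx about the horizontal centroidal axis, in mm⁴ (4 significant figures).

Decompose the section into non-overlapping parts with the origin at the bottom-left of its bounding rectangle.
Bottom plate: 160 × 12, A = 1 920 mm², y = 6 mm, Ī = 23 040 mm⁴.
Web plate: 10 × 260, A = 2 600 mm², y = 142 mm, Ī = 14 646 667 mm⁴.
Top plate: 80 × 16, A = 1 280 mm², y = 280 mm, Ī = 27306.7 mm⁴.
Centroid: ȳ = ΣA·y / ΣA = 127.434 mm.
Transfer each piece to the horizontal centroidal axis using Ī + A·d² with d = y − 127.434:
  bottom plate: d = -121.434 mm → contributes +28 336 001 mm⁴
  web plate: d = 14.5655 mm → contributes +15 198 268 mm⁴
  top plate: d = 152.566 mm → contributes +29 820 890 mm⁴
Total I = 73 355 158 mm⁴.

I_xx ≈ 7.336 × 10⁷ mm⁴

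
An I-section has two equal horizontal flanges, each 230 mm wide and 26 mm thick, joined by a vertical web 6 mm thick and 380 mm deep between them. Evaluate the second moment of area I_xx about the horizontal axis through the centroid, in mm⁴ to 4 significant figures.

Decompose the section into non-overlapping parts with the origin at the bottom-left of its bounding rectangle.
Bottom flange: 230 × 26, A = 5 980 mm², y = 13 mm, Ī = 336 873 mm⁴.
Web: 6 × 380, A = 2 280 mm², y = 216 mm, Ī = 27 436 000 mm⁴.
Top flange: 230 × 26, A = 5 980 mm², y = 419 mm, Ī = 336 873 mm⁴.
By symmetry the centroid is at mid-height, ȳ = 216 mm.
Transfer each piece to the horizontal axis through the centroid using Ī + A·d² with d = y − 216:
  bottom flange: d = -203 mm → contributes +246 766 693 mm⁴
  web: d = 0 mm → contributes +27 436 000 mm⁴
  top flange: d = 203 mm → contributes +246 766 693 mm⁴
Total I = 520 969 387 mm⁴.

I_xx ≈ 5.210 × 10⁸ mm⁴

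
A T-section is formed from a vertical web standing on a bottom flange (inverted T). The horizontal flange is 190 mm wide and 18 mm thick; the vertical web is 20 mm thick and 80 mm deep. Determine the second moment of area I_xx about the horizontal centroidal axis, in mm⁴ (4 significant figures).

Break the section into simple shapes (no overlaps), measuring from the bottom-left corner of the bounding box.
Flange: 190 × 18, A = 3 420 mm², y = 9 mm, Ī = 92 340 mm⁴.
Web: 20 × 80, A = 1 600 mm², y = 58 mm, Ī = 853 333 mm⁴.
Centroid: ȳ = ΣA·y / ΣA = 24.6175 mm.
Transfer each piece to the horizontal centroidal axis using Ī + A·d² with d = y − 24.6175:
  flange: d = -15.6175 mm → contributes +926 503 mm⁴
  web: d = 33.3825 mm → contributes +2 636 356 mm⁴
Total I = 3 562 859 mm⁴.

I_xx ≈ 3.563 × 10⁶ mm⁴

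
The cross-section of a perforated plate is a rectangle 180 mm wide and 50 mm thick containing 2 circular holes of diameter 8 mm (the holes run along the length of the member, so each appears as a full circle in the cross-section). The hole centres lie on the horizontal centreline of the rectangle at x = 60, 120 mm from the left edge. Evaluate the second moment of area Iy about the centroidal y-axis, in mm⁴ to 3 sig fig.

Split into non-overlapping primitives; take the origin at the lower-left of the bounding box.
Plate: 180 × 50, A = 9 000 mm², x = 90 mm, Ī = 24 300 000 mm⁴.
Hole 1 (subtracted): ⌀8, A = 50.265 mm², x = 60 mm, Ī = 201.06 mm⁴.
Hole 2 (subtracted): ⌀8, A = 50.265 mm², x = 120 mm, Ī = 201.06 mm⁴.
By symmetry the centroid is at mid-width, x̄ = 90 mm.
Transfer each piece to the centroidal y-axis using Ī + A·d² with d = x − 90:
  plate: d = 0 mm → contributes +24 300 000 mm⁴
  hole 1: d = -30 mm → contributes −45 440 mm⁴
  hole 2: d = 30 mm → contributes −45 440 mm⁴
Total I = 24 209 120 mm⁴.

Iy ≈ 2.42 × 10⁷ mm⁴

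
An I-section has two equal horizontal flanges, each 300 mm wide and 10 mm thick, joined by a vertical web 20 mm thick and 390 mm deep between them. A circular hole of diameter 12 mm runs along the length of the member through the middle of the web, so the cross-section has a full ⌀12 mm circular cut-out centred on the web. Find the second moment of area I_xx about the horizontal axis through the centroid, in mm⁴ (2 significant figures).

Break the section into simple shapes (no overlaps), measuring from the bottom-left corner of the bounding box.
Bottom flange: 300 × 10, A = 3 000 mm², y = 5 mm, Ī = 25 000 mm⁴.
Web: 20 × 390, A = 7 800 mm², y = 205 mm, Ī = 98 865 000 mm⁴.
Top flange: 300 × 10, A = 3 000 mm², y = 405 mm, Ī = 25 000 mm⁴.
Hole (subtracted): ⌀12, A = 113.1 mm², y = 205 mm, Ī = 1 018 mm⁴.
By symmetry the centroid is at mid-height, ȳ = 205 mm.
Transfer each piece to the horizontal axis through the centroid using Ī + A·d² with d = y − 205:
  bottom flange: d = -200 mm → contributes +120 025 000 mm⁴
  web: d = 0 mm → contributes +98 865 000 mm⁴
  top flange: d = 200 mm → contributes +120 025 000 mm⁴
  hole: d = 0 mm → contributes −1 018 mm⁴
Total I = 338 913 982 mm⁴.

I_xx ≈ 3.4 × 10⁸ mm⁴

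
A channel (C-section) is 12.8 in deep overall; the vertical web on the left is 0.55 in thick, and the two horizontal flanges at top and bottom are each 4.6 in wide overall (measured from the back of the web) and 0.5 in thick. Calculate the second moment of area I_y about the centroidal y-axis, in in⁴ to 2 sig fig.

Decompose the section into non-overlapping parts with the origin at the bottom-left of its bounding rectangle.
Web: 0.55 × 12.8, A = 7.04 in², x = 0.275 in, Ī = 0.1775 in⁴.
Top flange (beyond web): 4.05 × 0.5, A = 2.025 in², x = 2.575 in, Ī = 2.768 in⁴.
Bottom flange (beyond web): 4.05 × 0.5, A = 2.025 in², x = 2.575 in, Ī = 2.768 in⁴.
Centroid: x̄ = ΣA·x / ΣA = 1.115 in.
Transfer each piece to the centroidal y-axis using Ī + A·d² with d = x − 1.115:
  web: d = -0.8399 in → contributes +5.144 in⁴
  top flange (beyond web): d = 1.46 in → contributes +7.085 in⁴
  bottom flange (beyond web): d = 1.46 in → contributes +7.085 in⁴
Total I = 19.31 in⁴.

I_y ≈ 19 in⁴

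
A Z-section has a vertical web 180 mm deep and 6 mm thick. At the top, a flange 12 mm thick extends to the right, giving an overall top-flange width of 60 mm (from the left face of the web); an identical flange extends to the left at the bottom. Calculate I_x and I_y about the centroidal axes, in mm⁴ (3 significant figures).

Split into non-overlapping primitives; take the origin at the lower-left of the bounding box.
Web: 6 × 180, A = 1 080 mm², y = 90 mm, Ī = 2 916 000 mm⁴.
Top flange (beyond web): 54 × 12, A = 648 mm², y = 174 mm, Ī = 7 776 mm⁴.
Bottom flange (beyond web): 54 × 12, A = 648 mm², y = 6 mm, Ī = 7 776 mm⁴.
Centroid: ȳ = ΣA·y / ΣA = 90 mm.
Transfer each piece to the centroidal x-axis using Ī + A·d² with d = y − 90:
  web: d = 0 mm → contributes +2 916 000 mm⁴
  top flange (beyond web): d = 84 mm → contributes +4 580 064 mm⁴
  bottom flange (beyond web): d = -84 mm → contributes +4 580 064 mm⁴
Total I = 12 076 128 mm⁴.
For the y-axis: x̄ = 57 mm.
Repeating about the centroidal y-axis gives I_y = 1 484 568 mm⁴.

I_x ≈ 1.21 × 10⁷ mm⁴, I_y ≈ 1.48 × 10⁶ mm⁴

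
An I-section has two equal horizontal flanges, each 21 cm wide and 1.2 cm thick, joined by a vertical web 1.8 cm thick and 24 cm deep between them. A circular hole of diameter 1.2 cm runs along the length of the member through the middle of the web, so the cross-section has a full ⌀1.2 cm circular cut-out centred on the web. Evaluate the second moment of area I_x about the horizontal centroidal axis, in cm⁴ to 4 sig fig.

I_x ≈ 1.008 × 10⁴ cm⁴

Split into non-overlapping primitives; take the origin at the lower-left of the bounding box.
Bottom flange: 21 × 1.2, A = 25.2 cm², y = 0.6 cm, Ī = 3.024 cm⁴.
Web: 1.8 × 24, A = 43.2 cm², y = 13.2 cm, Ī = 2073.6 cm⁴.
Top flange: 21 × 1.2, A = 25.2 cm², y = 25.8 cm, Ī = 3.024 cm⁴.
Hole (subtracted): ⌀1.2, A = 1.13097 cm², y = 13.2 cm, Ī = 0.101788 cm⁴.
By symmetry the centroid is at mid-height, ȳ = 13.2 cm.
Transfer each piece to the horizontal centroidal axis using Ī + A·d² with d = y − 13.2:
  bottom flange: d = -12.6 cm → contributes +4003.78 cm⁴
  web: d = 0 cm → contributes +2073.6 cm⁴
  top flange: d = 12.6 cm → contributes +4003.78 cm⁴
  hole: d = 0 cm → contributes −0.101788 cm⁴
Total I = 10081.1 cm⁴.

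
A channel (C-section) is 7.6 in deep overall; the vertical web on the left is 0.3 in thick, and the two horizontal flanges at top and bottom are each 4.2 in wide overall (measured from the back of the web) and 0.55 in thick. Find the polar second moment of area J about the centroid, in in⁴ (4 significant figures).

J ≈ 76.41 in⁴

Decompose the section into non-overlapping parts with the origin at the bottom-left of its bounding rectangle.
Web: 0.3 × 7.6, A = 2.28 in², y = 3.8 in, Ī = 10.9744 in⁴.
Top flange (beyond web): 3.9 × 0.55, A = 2.145 in², y = 7.325 in, Ī = 0.0540719 in⁴.
Bottom flange (beyond web): 3.9 × 0.55, A = 2.145 in², y = 0.275 in, Ī = 0.0540719 in⁴.
By symmetry the centroid is at mid-height, ȳ = 3.8 in.
Transfer each piece to the centroidal x-axis using Ī + A·d² with d = y − 3.8:
  web: d = 0 in → contributes +10.9744 in⁴
  top flange (beyond web): d = 3.525 in → contributes +26.707 in⁴
  bottom flange (beyond web): d = -3.525 in → contributes +26.707 in⁴
Total I = 64.3885 in⁴.
For the y-axis: x̄ = 1.52123 in.
Repeating about the centroidal y-axis gives I_y = 12.0201 in⁴.
Polar second moment: J = I_x + I_y = 76.4086 in⁴.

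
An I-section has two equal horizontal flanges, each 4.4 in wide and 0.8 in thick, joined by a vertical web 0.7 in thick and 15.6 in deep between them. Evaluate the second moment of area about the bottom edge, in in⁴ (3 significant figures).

I_base ≈ 2020 in⁴

Break the section into simple shapes (no overlaps), measuring from the bottom-left corner of the bounding box.
Bottom flange: 4.4 × 0.8, A = 3.52 in², y = 0.4 in, Ī = 0.18773 in⁴.
Web: 0.7 × 15.6, A = 10.92 in², y = 8.6 in, Ī = 221.46 in⁴.
Top flange: 4.4 × 0.8, A = 3.52 in², y = 16.8 in, Ī = 0.18773 in⁴.
Transfer each piece to a horizontal axis along the bottom face using Ī + A·d² with d = y − 0:
  bottom flange: d = 0.4 in → contributes +0.75093 in⁴
  web: d = 8.6 in → contributes +1029.1 in⁴
  top flange: d = 16.8 in → contributes +993.67 in⁴
Total I = 2023.5 in⁴.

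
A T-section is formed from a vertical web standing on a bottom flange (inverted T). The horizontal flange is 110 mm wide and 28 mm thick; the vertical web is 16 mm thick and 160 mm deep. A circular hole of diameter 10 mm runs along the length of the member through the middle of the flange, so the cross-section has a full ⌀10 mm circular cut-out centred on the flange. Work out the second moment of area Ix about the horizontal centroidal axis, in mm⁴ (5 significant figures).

Ix ≈ 1.7870 × 10⁷ mm⁴

Treat the section as a set of non-overlapping primitives; coordinates are from the bounding-box lower-left.
Flange: 110 × 28, A = 3 080 mm², y = 14 mm, Ī = 201226.7 mm⁴.
Web: 16 × 160, A = 2 560 mm², y = 108 mm, Ī = 5 461 333 mm⁴.
Hole (subtracted): ⌀10, A = 78.53982 mm², y = 14 mm, Ī = 490.8739 mm⁴.
Centroid: ȳ = ΣA·y / ΣA = 57.26921 mm.
Transfer each piece to the horizontal centroidal axis using Ī + A·d² with d = y − 57.26921:
  flange: d = -43.26921 mm → contributes +5 967 679 mm⁴
  web: d = 50.73079 mm → contributes +12 049 782 mm⁴
  hole: d = -43.26921 mm → contributes −147535.1 mm⁴
Total I = 17 869 926 mm⁴.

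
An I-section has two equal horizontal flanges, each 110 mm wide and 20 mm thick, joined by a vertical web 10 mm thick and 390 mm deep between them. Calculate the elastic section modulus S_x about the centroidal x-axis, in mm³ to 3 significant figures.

Split into non-overlapping primitives; take the origin at the lower-left of the bounding box.
Bottom flange: 110 × 20, A = 2 200 mm², y = 10 mm, Ī = 73 333 mm⁴.
Web: 10 × 390, A = 3 900 mm², y = 215 mm, Ī = 49 432 500 mm⁴.
Top flange: 110 × 20, A = 2 200 mm², y = 420 mm, Ī = 73 333 mm⁴.
By symmetry the centroid is at mid-height, ȳ = 215 mm.
Transfer each piece to the centroidal x-axis using Ī + A·d² with d = y − 215:
  bottom flange: d = -205 mm → contributes +92 528 333 mm⁴
  web: d = 0 mm → contributes +49 432 500 mm⁴
  top flange: d = 205 mm → contributes +92 528 333 mm⁴
Total I = 234 489 167 mm⁴.
Extreme fibre distance c = 215 mm; S = I/c = 1 090 647 mm³.

S_x ≈ 1.09 × 10⁶ mm³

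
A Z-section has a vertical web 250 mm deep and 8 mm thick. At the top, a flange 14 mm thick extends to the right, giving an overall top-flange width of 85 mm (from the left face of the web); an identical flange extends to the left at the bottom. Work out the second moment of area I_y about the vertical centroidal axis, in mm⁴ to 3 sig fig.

I_y ≈ 4.97 × 10⁶ mm⁴

Decompose the section into non-overlapping parts with the origin at the bottom-left of its bounding rectangle.
Web: 8 × 250, A = 2 000 mm², x = 81 mm, Ī = 10 667 mm⁴.
Top flange (beyond web): 77 × 14, A = 1 078 mm², x = 123.5 mm, Ī = 532 622 mm⁴.
Bottom flange (beyond web): 77 × 14, A = 1 078 mm², x = 38.5 mm, Ī = 532 622 mm⁴.
Centroid: x̄ = ΣA·x / ΣA = 81 mm.
Transfer each piece to the vertical centroidal axis using Ī + A·d² with d = x − 81:
  web: d = 0 mm → contributes +10 667 mm⁴
  top flange (beyond web): d = 42.5 mm → contributes +2 479 759 mm⁴
  bottom flange (beyond web): d = -42.5 mm → contributes +2 479 759 mm⁴
Total I = 4 970 185 mm⁴.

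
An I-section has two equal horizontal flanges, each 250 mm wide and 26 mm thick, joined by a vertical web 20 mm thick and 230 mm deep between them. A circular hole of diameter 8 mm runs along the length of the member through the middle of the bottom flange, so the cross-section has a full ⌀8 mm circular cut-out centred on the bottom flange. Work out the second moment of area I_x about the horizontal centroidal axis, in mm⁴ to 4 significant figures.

Break the section into simple shapes (no overlaps), measuring from the bottom-left corner of the bounding box.
Bottom flange: 250 × 26, A = 6 500 mm², y = 13 mm, Ī = 366 167 mm⁴.
Web: 20 × 230, A = 4 600 mm², y = 141 mm, Ī = 20 278 333 mm⁴.
Top flange: 250 × 26, A = 6 500 mm², y = 269 mm, Ī = 366 167 mm⁴.
Hole (subtracted): ⌀8, A = 50.2655 mm², y = 13 mm, Ī = 201.062 mm⁴.
Centroid: ȳ = ΣA·y / ΣA = 141.367 mm.
Transfer each piece to the horizontal centroidal axis using Ī + A·d² with d = y − 141.367:
  bottom flange: d = -128.367 mm → contributes +107 473 086 mm⁴
  web: d = -0.366614 mm → contributes +20 278 952 mm⁴
  top flange: d = 127.633 mm → contributes +106 252 994 mm⁴
  hole: d = -128.367 mm → contributes −828 475 mm⁴
Total I = 233 176 557 mm⁴.

I_x ≈ 2.332 × 10⁸ mm⁴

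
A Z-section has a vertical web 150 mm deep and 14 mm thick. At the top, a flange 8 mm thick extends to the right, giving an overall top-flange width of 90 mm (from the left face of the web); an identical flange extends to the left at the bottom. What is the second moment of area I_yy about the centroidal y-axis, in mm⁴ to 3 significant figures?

Treat the section as a set of non-overlapping primitives; coordinates are from the bounding-box lower-left.
Web: 14 × 150, A = 2 100 mm², x = 83 mm, Ī = 34 300 mm⁴.
Top flange (beyond web): 76 × 8, A = 608 mm², x = 128 mm, Ī = 292 651 mm⁴.
Bottom flange (beyond web): 76 × 8, A = 608 mm², x = 38 mm, Ī = 292 651 mm⁴.
Centroid: x̄ = ΣA·x / ΣA = 83 mm.
Transfer each piece to the centroidal y-axis using Ī + A·d² with d = x − 83:
  web: d = 0 mm → contributes +34 300 mm⁴
  top flange (beyond web): d = 45 mm → contributes +1 523 851 mm⁴
  bottom flange (beyond web): d = -45 mm → contributes +1 523 851 mm⁴
Total I = 3 082 001 mm⁴.

I_yy ≈ 3.08 × 10⁶ mm⁴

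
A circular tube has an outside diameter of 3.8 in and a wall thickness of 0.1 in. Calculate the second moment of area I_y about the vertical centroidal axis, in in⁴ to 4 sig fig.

Decompose the section into non-overlapping parts with the origin at the bottom-left of its bounding rectangle.
Outer circle: ⌀3.8, A = 11.3411 in², x = 1.9 in, Ī = 10.2354 in⁴.
Bore (subtracted): ⌀3.6, A = 10.1788 in², x = 1.9 in, Ī = 8.2448 in⁴.
By symmetry the centroid is at mid-width, x̄ = 1.9 in.
All pieces are centred on the vertical centroidal axis, so I = ΣĪ (holes subtracted) = 1.99059 in⁴.

I_y ≈ 1.991 in⁴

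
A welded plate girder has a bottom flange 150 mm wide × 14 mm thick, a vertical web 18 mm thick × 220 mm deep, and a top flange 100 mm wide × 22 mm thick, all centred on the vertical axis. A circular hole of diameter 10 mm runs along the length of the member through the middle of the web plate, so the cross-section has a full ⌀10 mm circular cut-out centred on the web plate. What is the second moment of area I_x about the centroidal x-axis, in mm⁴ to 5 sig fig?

Treat the section as a set of non-overlapping primitives; coordinates are from the bounding-box lower-left.
Bottom plate: 150 × 14, A = 2 100 mm², y = 7 mm, Ī = 34 300 mm⁴.
Web plate: 18 × 220, A = 3 960 mm², y = 124 mm, Ī = 15 972 000 mm⁴.
Top plate: 100 × 22, A = 2 200 mm², y = 245 mm, Ī = 88733.33 mm⁴.
Hole (subtracted): ⌀10, A = 78.53982 mm², y = 124 mm, Ī = 490.8739 mm⁴.
Centroid: ȳ = ΣA·y / ΣA = 126.5057 mm.
Transfer each piece to the centroidal x-axis using Ī + A·d² with d = y − 126.5057:
  bottom plate: d = -119.5057 mm → contributes +30 025 668 mm⁴
  web plate: d = -2.505665 mm → contributes +15 996 862 mm⁴
  top plate: d = 118.4943 mm → contributes +30 978 730 mm⁴
  hole: d = -2.505665 mm → contributes −983.9749 mm⁴
Total I = 77 000 276 mm⁴.

I_x ≈ 7.7000 × 10⁷ mm⁴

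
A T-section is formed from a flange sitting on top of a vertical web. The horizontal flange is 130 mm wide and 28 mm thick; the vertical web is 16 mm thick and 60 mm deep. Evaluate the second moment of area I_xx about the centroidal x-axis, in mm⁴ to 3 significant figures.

I_xx ≈ 2.00 × 10⁶ mm⁴

Break the section into simple shapes (no overlaps), measuring from the bottom-left corner of the bounding box.
Flange: 130 × 28, A = 3 640 mm², y = 74 mm, Ī = 237 813 mm⁴.
Web: 16 × 60, A = 960 mm², y = 30 mm, Ī = 288 000 mm⁴.
Centroid: ȳ = ΣA·y / ΣA = 64.817 mm.
Transfer each piece to the centroidal x-axis using Ī + A·d² with d = y − 64.817:
  flange: d = 9.1826 mm → contributes +544 739 mm⁴
  web: d = -34.817 mm → contributes +1 451 761 mm⁴
Total I = 1 996 500 mm⁴.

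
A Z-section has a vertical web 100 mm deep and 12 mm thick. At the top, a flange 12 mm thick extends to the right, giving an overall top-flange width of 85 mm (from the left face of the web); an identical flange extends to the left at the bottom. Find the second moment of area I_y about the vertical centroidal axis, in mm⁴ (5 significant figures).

Split into non-overlapping primitives; take the origin at the lower-left of the bounding box.
Web: 12 × 100, A = 1 200 mm², x = 79 mm, Ī = 14 400 mm⁴.
Top flange (beyond web): 73 × 12, A = 876 mm², x = 121.5 mm, Ī = 389 017 mm⁴.
Bottom flange (beyond web): 73 × 12, A = 876 mm², x = 36.5 mm, Ī = 389 017 mm⁴.
Centroid: x̄ = ΣA·x / ΣA = 79 mm.
Transfer each piece to the vertical centroidal axis using Ī + A·d² with d = x − 79:
  web: d = 0 mm → contributes +14 400 mm⁴
  top flange (beyond web): d = 42.5 mm → contributes +1 971 292 mm⁴
  bottom flange (beyond web): d = -42.5 mm → contributes +1 971 292 mm⁴
Total I = 3 956 984 mm⁴.

I_y ≈ 3.9570 × 10⁶ mm⁴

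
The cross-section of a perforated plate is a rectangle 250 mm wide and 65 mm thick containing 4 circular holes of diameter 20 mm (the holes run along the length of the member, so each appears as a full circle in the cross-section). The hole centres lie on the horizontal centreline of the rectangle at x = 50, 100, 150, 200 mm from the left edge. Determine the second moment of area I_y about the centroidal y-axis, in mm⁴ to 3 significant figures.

Treat the section as a set of non-overlapping primitives; coordinates are from the bounding-box lower-left.
Plate: 250 × 65, A = 16 250 mm², x = 125 mm, Ī = 84 635 417 mm⁴.
Hole 1 (subtracted): ⌀20, A = 314.16 mm², x = 50 mm, Ī = 7 854 mm⁴.
Hole 2 (subtracted): ⌀20, A = 314.16 mm², x = 100 mm, Ī = 7 854 mm⁴.
Hole 3 (subtracted): ⌀20, A = 314.16 mm², x = 150 mm, Ī = 7 854 mm⁴.
Hole 4 (subtracted): ⌀20, A = 314.16 mm², x = 200 mm, Ī = 7 854 mm⁴.
By symmetry the centroid is at mid-width, x̄ = 125 mm.
Transfer each piece to the centroidal y-axis using Ī + A·d² with d = x − 125:
  plate: d = 0 mm → contributes +84 635 417 mm⁴
  hole 1: d = -75 mm → contributes −1 775 000 mm⁴
  hole 2: d = -25 mm → contributes −204 204 mm⁴
  hole 3: d = 25 mm → contributes −204 204 mm⁴
  hole 4: d = 75 mm → contributes −1 775 000 mm⁴
Total I = 80 677 010 mm⁴.

I_y ≈ 8.07 × 10⁷ mm⁴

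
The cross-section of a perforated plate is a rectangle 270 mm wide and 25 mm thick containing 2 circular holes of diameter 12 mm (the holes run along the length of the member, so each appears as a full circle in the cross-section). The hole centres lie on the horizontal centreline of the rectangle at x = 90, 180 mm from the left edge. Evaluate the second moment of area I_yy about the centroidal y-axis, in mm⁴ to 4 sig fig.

Break the section into simple shapes (no overlaps), measuring from the bottom-left corner of the bounding box.
Plate: 270 × 25, A = 6 750 mm², x = 135 mm, Ī = 41 006 250 mm⁴.
Hole 1 (subtracted): ⌀12, A = 113.097 mm², x = 90 mm, Ī = 1017.88 mm⁴.
Hole 2 (subtracted): ⌀12, A = 113.097 mm², x = 180 mm, Ī = 1017.88 mm⁴.
By symmetry the centroid is at mid-width, x̄ = 135 mm.
Transfer each piece to the centroidal y-axis using Ī + A·d² with d = x − 135:
  plate: d = 0 mm → contributes +41 006 250 mm⁴
  hole 1: d = -45 mm → contributes −230 040 mm⁴
  hole 2: d = 45 mm → contributes −230 040 mm⁴
Total I = 40 546 170 mm⁴.

I_yy ≈ 4.055 × 10⁷ mm⁴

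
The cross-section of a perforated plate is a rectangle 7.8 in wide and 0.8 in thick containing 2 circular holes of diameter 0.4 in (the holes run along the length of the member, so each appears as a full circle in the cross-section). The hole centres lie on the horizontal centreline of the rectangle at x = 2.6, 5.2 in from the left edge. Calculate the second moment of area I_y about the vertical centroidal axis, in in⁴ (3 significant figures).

I_y ≈ 31.2 in⁴

Break the section into simple shapes (no overlaps), measuring from the bottom-left corner of the bounding box.
Plate: 7.8 × 0.8, A = 6.24 in², x = 3.9 in, Ī = 31.637 in⁴.
Hole 1 (subtracted): ⌀0.4, A = 0.12566 in², x = 2.6 in, Ī = 0.0012566 in⁴.
Hole 2 (subtracted): ⌀0.4, A = 0.12566 in², x = 5.2 in, Ī = 0.0012566 in⁴.
By symmetry the centroid is at mid-width, x̄ = 3.9 in.
Transfer each piece to the vertical centroidal axis using Ī + A·d² with d = x − 3.9:
  plate: d = 0 in → contributes +31.637 in⁴
  hole 1: d = -1.3 in → contributes −0.21363 in⁴
  hole 2: d = 1.3 in → contributes −0.21363 in⁴
Total I = 31.21 in⁴.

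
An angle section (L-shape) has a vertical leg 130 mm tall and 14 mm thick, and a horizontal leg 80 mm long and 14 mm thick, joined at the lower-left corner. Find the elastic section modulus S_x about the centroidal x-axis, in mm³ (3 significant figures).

Decompose the section into non-overlapping parts with the origin at the bottom-left of its bounding rectangle.
Vertical leg: 14 × 130, A = 1 820 mm², y = 65 mm, Ī = 2 563 167 mm⁴.
Horizontal leg (remainder): 66 × 14, A = 924 mm², y = 7 mm, Ī = 15 092 mm⁴.
Centroid: ȳ = ΣA·y / ΣA = 45.469 mm.
Transfer each piece to the centroidal x-axis using Ī + A·d² with d = y − 45.469:
  vertical leg: d = 19.531 mm → contributes +3 257 396 mm⁴
  horizontal leg (remainder): d = -38.469 mm → contributes +1 382 514 mm⁴
Total I = 4 639 910 mm⁴.
Extreme fibre distance c = 84.531 mm; S = I/c = 54 890 mm³.

S_x ≈ 5.49 × 10⁴ mm³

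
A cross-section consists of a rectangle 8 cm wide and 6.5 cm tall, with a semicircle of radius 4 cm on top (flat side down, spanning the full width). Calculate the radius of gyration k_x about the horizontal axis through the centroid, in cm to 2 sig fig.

Decompose the section into non-overlapping parts with the origin at the bottom-left of its bounding rectangle.
Rectangular body: 8 × 6.5, A = 52 cm², y = 3.25 cm, Ī = 183.1 cm⁴.
Semicircular cap: semicircle r = 4, A = 25.13 cm², y = 8.198 cm, Ī = 28.1 cm⁴.
Centroid: ȳ = ΣA·y / ΣA = 4.862 cm.
Transfer each piece to the horizontal axis through the centroid using Ī + A·d² with d = y − 4.862:
  rectangular body: d = -1.612 cm → contributes +318.2 cm⁴
  semicircular cap: d = 3.336 cm → contributes +307.7 cm⁴
Total I = 625.9 cm⁴.
Radius of gyration: k = √(I/A) = √(625.9 / 77.13) = 2.849 cm.

k_x ≈ 2.8 cm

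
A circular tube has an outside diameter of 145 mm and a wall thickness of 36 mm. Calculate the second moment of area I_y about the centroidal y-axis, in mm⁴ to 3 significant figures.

I_y ≈ 2.03 × 10⁷ mm⁴

Break the section into simple shapes (no overlaps), measuring from the bottom-left corner of the bounding box.
Outer circle: ⌀145, A = 16 513 mm², x = 72.5 mm, Ī = 21 699 109 mm⁴.
Bore (subtracted): ⌀73, A = 4185.4 mm², x = 72.5 mm, Ī = 1 393 995 mm⁴.
By symmetry the centroid is at mid-width, x̄ = 72.5 mm.
All pieces are centred on the centroidal y-axis, so I = ΣĪ (holes subtracted) = 20 305 114 mm⁴.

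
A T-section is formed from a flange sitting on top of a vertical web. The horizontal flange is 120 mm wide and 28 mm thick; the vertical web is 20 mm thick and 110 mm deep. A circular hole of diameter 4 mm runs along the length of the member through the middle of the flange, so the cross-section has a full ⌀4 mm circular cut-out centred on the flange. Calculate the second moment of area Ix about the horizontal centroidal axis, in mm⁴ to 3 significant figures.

Ix ≈ 8.76 × 10⁶ mm⁴

Treat the section as a set of non-overlapping primitives; coordinates are from the bounding-box lower-left.
Flange: 120 × 28, A = 3 360 mm², y = 124 mm, Ī = 219 520 mm⁴.
Web: 20 × 110, A = 2 200 mm², y = 55 mm, Ī = 2 218 333 mm⁴.
Hole (subtracted): ⌀4, A = 12.566 mm², y = 124 mm, Ī = 12.566 mm⁴.
Centroid: ȳ = ΣA·y / ΣA = 96.636 mm.
Transfer each piece to the horizontal centroidal axis using Ī + A·d² with d = y − 96.636:
  flange: d = 27.364 mm → contributes +2 735 450 mm⁴
  web: d = -41.636 mm → contributes +6 032 157 mm⁴
  hole: d = 27.364 mm → contributes −9422.1 mm⁴
Total I = 8 758 185 mm⁴.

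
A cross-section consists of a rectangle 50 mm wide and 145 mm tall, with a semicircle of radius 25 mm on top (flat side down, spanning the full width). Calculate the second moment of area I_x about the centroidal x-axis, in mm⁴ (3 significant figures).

Treat the section as a set of non-overlapping primitives; coordinates are from the bounding-box lower-left.
Rectangular body: 50 × 145, A = 7 250 mm², y = 72.5 mm, Ī = 12 702 604 mm⁴.
Semicircular cap: semicircle r = 25, A = 981.75 mm², y = 155.61 mm, Ī = 42 874 mm⁴.
Centroid: ȳ = ΣA·y / ΣA = 82.412 mm.
Transfer each piece to the centroidal x-axis using Ī + A·d² with d = y − 82.412:
  rectangular body: d = -9.912 mm → contributes +13 414 905 mm⁴
  semicircular cap: d = 73.198 mm → contributes +5 303 068 mm⁴
Total I = 18 717 974 mm⁴.

I_x ≈ 1.87 × 10⁷ mm⁴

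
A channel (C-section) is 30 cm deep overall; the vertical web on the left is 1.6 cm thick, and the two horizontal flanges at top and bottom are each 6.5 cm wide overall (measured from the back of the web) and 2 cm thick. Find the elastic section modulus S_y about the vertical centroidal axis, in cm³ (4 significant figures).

S_y ≈ 41.29 cm³

Split into non-overlapping primitives; take the origin at the lower-left of the bounding box.
Web: 1.6 × 30, A = 48 cm², x = 0.8 cm, Ī = 10.24 cm⁴.
Top flange (beyond web): 4.9 × 2, A = 9.8 cm², x = 4.05 cm, Ī = 19.6082 cm⁴.
Bottom flange (beyond web): 4.9 × 2, A = 9.8 cm², x = 4.05 cm, Ī = 19.6082 cm⁴.
Centroid: x̄ = ΣA·x / ΣA = 1.74231 cm.
Transfer each piece to the vertical centroidal axis using Ī + A·d² with d = x − 1.74231:
  web: d = -0.942308 cm → contributes +52.8613 cm⁴
  top flange (beyond web): d = 2.30769 cm → contributes +71.7975 cm⁴
  bottom flange (beyond web): d = 2.30769 cm → contributes +71.7975 cm⁴
Total I = 196.456 cm⁴.
Extreme fibre distance c = 4.75769 cm; S = I/c = 41.2924 cm³.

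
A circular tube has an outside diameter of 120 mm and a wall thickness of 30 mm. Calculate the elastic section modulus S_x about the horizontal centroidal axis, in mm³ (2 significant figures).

S_x ≈ 1.6 × 10⁵ mm³

Decompose the section into non-overlapping parts with the origin at the bottom-left of its bounding rectangle.
Outer circle: ⌀120, A = 11 310 mm², y = 60 mm, Ī = 10 178 760 mm⁴.
Bore (subtracted): ⌀60, A = 2 827 mm², y = 60 mm, Ī = 636 173 mm⁴.
By symmetry the centroid is at mid-height, ȳ = 60 mm.
All pieces are centred on the horizontal centroidal axis, so I = ΣĪ (holes subtracted) = 9 542 588 mm⁴.
Extreme fibre distance c = 60 mm; S = I/c = 159 043 mm³.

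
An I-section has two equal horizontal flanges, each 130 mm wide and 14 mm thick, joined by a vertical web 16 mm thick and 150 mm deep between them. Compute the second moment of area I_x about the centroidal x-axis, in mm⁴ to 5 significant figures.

Decompose the section into non-overlapping parts with the origin at the bottom-left of its bounding rectangle.
Bottom flange: 130 × 14, A = 1 820 mm², y = 7 mm, Ī = 29726.67 mm⁴.
Web: 16 × 150, A = 2 400 mm², y = 89 mm, Ī = 4 500 000 mm⁴.
Top flange: 130 × 14, A = 1 820 mm², y = 171 mm, Ī = 29726.67 mm⁴.
By symmetry the centroid is at mid-height, ȳ = 89 mm.
Transfer each piece to the centroidal x-axis using Ī + A·d² with d = y − 89:
  bottom flange: d = -82 mm → contributes +12 267 407 mm⁴
  web: d = 0 mm → contributes +4 500 000 mm⁴
  top flange: d = 82 mm → contributes +12 267 407 mm⁴
Total I = 29 034 813 mm⁴.

I_x ≈ 2.9035 × 10⁷ mm⁴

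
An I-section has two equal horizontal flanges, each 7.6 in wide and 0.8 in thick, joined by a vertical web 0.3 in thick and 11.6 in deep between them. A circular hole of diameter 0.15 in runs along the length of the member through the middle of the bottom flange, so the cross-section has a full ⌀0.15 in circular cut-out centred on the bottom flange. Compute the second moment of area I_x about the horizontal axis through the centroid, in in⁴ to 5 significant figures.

I_x ≈ 506.42 in⁴

Treat the section as a set of non-overlapping primitives; coordinates are from the bounding-box lower-left.
Bottom flange: 7.6 × 0.8, A = 6.08 in², y = 0.4 in, Ī = 0.3242667 in⁴.
Web: 0.3 × 11.6, A = 3.48 in², y = 6.6 in, Ī = 39.0224 in⁴.
Top flange: 7.6 × 0.8, A = 6.08 in², y = 12.8 in, Ī = 0.3242667 in⁴.
Hole (subtracted): ⌀0.15, A = 0.01767146 in², y = 0.4 in, Ī = 0.00002485049 in⁴.
Centroid: ȳ = ΣA·y / ΣA = 6.607013 in.
Transfer each piece to the horizontal axis through the centroid using Ī + A·d² with d = y − 6.607013:
  bottom flange: d = -6.207013 in → contributes +234.5685 in⁴
  web: d = -0.007013234 in → contributes +39.02257 in⁴
  top flange: d = 6.192987 in → contributes +233.511 in⁴
  hole: d = -6.207013 in → contributes −0.6808534 in⁴
Total I = 506.4212 in⁴.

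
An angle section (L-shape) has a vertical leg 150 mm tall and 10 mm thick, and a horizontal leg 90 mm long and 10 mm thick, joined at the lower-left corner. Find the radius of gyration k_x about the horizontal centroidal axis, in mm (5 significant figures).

Split into non-overlapping primitives; take the origin at the lower-left of the bounding box.
Vertical leg: 10 × 150, A = 1 500 mm², y = 75 mm, Ī = 2 812 500 mm⁴.
Horizontal leg (remainder): 80 × 10, A = 800 mm², y = 5 mm, Ī = 6666.667 mm⁴.
Centroid: ȳ = ΣA·y / ΣA = 50.65217 mm.
Transfer each piece to the horizontal centroidal axis using Ī + A·d² with d = y − 50.65217:
  vertical leg: d = 24.34783 mm → contributes +3 701 725 mm⁴
  horizontal leg (remainder): d = -45.65217 mm → contributes +1 673 963 mm⁴
Total I = 5 375 688 mm⁴.
Radius of gyration: k = √(I/A) = √(5 375 688 / 2 300) = 48.34517 mm.

k_x ≈ 48.345 mm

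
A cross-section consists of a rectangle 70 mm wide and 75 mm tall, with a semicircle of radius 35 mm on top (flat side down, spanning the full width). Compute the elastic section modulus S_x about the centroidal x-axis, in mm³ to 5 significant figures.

S_x ≈ 1.1094 × 10⁵ mm³

Split into non-overlapping primitives; take the origin at the lower-left of the bounding box.
Rectangular body: 70 × 75, A = 5 250 mm², y = 37.5 mm, Ī = 2 460 938 mm⁴.
Semicircular cap: semicircle r = 35, A = 1924.226 mm², y = 89.85446 mm, Ī = 164 704 mm⁴.
Centroid: ȳ = ΣA·y / ΣA = 51.54218 mm.
Transfer each piece to the centroidal x-axis using Ī + A·d² with d = y − 51.54218:
  rectangular body: d = -14.04218 mm → contributes +3 496 148 mm⁴
  semicircular cap: d = 38.31228 mm → contributes +2 989 141 mm⁴
Total I = 6 485 289 mm⁴.
Extreme fibre distance c = 58.45782 mm; S = I/c = 110939.6 mm³.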